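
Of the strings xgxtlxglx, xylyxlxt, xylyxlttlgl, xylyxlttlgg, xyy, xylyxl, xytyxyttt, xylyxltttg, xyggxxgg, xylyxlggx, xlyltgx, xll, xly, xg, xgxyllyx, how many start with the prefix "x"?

Walk to "x"; the words in its subtree are exactly those with that prefix.
Words under "x": xg, xgxtlxglx, xgxyllyx, xll, xly, xlyltgx, xyggxxgg, xylyxl, xylyxlggx, xylyxlttlgg, xylyxlttlgl, xylyxltttg, xylyxlxt, xytyxyttt, xyy
Count: 15

15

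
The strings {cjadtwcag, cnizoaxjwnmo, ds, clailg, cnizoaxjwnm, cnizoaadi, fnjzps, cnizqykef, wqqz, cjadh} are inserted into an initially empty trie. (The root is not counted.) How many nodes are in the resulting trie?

Insert word by word; a character creates a node only if that edge doesn't already exist:
  "cjadtwcag" → 9 new (c, j, a, d, t, w, c, a, g)
  "cnizoaxjwnmo" → prefix "c" already present; 11 new (n, i, z, o, a, x, j, w, n, m, o)
  "ds" → 2 new (d, s)
  "clailg" → prefix "c" already present; 5 new (l, a, i, l, g)
  "cnizoaxjwnm" → prefix "cnizoaxjwnm" already present; 0 new (none)
  "cnizoaadi" → prefix "cnizoa" already present; 3 new (a, d, i)
  "fnjzps" → 6 new (f, n, j, z, p, s)
  "cnizqykef" → prefix "cniz" already present; 5 new (q, y, k, e, f)
  "wqqz" → 4 new (w, q, q, z)
  "cjadh" → prefix "cjad" already present; 1 new (h)
Total nodes = 9 + 11 + 2 + 5 + 0 + 3 + 6 + 5 + 4 + 1 = 46

46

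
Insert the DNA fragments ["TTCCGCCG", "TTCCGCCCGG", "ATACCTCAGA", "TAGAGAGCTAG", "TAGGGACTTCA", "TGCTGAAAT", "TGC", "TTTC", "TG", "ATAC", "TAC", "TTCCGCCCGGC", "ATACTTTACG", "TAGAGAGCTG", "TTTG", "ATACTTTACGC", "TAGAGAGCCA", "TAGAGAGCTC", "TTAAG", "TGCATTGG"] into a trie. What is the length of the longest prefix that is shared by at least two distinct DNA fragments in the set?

10

Equivalently: take the maximum, over all pairs, of their longest common prefix length.
"ATACTTTACG" and "ATACTTTACGC" agree on "ATACTTTACG" (10 characters) before diverging; nothing deeper is shared.
Longest shared-prefix length: 10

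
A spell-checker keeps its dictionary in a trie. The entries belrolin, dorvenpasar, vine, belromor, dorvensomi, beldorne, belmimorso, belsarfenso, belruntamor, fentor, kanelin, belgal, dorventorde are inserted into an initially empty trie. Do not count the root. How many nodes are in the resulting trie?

78

Count nodes per top-level branch (shared prefixes stored once):
  'b'-branch (beldorne, belgal, belmimorso, belrolin, belromor, belruntamor, belsarfenso): 41 nodes
  'd'-branch (dorvenpasar, dorvensomi, dorventorde): 20 nodes
  'f'-branch (fentor): 6 nodes
  'k'-branch (kanelin): 7 nodes
  'v'-branch (vine): 4 nodes
Sum: 78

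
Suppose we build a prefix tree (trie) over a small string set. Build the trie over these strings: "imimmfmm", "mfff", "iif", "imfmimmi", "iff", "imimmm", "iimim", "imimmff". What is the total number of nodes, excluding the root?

Insert word by word; a character creates a node only if that edge doesn't already exist:
  "imimmfmm" → 8 new (i, m, i, m, m, f, m, m)
  "mfff" → 4 new (m, f, f, f)
  "iif" → prefix "i" already present; 2 new (i, f)
  "imfmimmi" → prefix "im" already present; 6 new (f, m, i, m, m, i)
  "iff" → prefix "i" already present; 2 new (f, f)
  "imimmm" → prefix "imimm" already present; 1 new (m)
  "iimim" → prefix "ii" already present; 3 new (m, i, m)
  "imimmff" → prefix "imimmf" already present; 1 new (f)
Total nodes = 8 + 4 + 2 + 6 + 2 + 1 + 3 + 1 = 27

27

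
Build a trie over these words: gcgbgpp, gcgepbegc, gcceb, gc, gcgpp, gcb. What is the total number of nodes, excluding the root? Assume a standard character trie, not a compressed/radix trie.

Count nodes per top-level branch (shared prefixes stored once):
  'g'-branch (gc, gcb, gcceb, gcgbgpp, gcgepbegc, gcgpp): 19 nodes
Sum: 19

19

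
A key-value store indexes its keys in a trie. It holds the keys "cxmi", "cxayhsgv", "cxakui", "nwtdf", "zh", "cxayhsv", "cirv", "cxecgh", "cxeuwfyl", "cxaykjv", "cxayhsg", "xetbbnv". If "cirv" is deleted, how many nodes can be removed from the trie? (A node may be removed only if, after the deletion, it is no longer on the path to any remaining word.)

3

A node on "cirv"'s path can go only if nothing else ends at it or branches off below it.
The suffix "irv" (3 nodes) is used only by "cirv"; the node for "c" still has the child "x", so pruning stops there.
Nodes removed: 3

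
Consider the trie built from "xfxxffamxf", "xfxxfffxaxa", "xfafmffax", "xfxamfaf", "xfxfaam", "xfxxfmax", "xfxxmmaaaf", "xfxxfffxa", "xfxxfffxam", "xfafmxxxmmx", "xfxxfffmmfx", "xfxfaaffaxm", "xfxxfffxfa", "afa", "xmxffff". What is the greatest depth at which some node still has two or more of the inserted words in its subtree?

Look for the deepest trie node that still has at least two words in its subtree.
"xfxxfffxa" and "xfxxfffxam" agree on "xfxxfffxa" (9 characters) before diverging; nothing deeper is shared.
Longest shared-prefix length: 9

9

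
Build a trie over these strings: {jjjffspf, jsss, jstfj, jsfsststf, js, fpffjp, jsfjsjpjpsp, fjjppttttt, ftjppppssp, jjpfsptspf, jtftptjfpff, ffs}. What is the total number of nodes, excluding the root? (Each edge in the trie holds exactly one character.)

Count nodes per top-level branch (shared prefixes stored once):
  'f'-branch (ffs, fjjppttttt, fpffjp, ftjppppssp): 26 nodes
  'j'-branch (jjjffspf, jjpfsptspf, js, jsfjsjpjpsp, jsfsststf, jsss, jstfj, jtftptjfpff): 47 nodes
Sum: 73

73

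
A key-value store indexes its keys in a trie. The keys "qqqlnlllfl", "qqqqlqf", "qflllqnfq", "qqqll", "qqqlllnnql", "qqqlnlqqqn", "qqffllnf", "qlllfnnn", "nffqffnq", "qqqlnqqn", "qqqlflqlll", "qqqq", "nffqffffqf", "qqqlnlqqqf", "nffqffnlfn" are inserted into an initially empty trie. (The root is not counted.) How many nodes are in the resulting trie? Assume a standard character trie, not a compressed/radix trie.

70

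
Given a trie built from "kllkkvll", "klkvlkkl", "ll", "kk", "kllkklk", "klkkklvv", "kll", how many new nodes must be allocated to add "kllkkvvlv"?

3

Walking "kllkkvvlv" from the root, the first 6 characters ("kllkkv") follow existing edges; "v" is the first miss.
So 9 − 6 = 3 new nodes.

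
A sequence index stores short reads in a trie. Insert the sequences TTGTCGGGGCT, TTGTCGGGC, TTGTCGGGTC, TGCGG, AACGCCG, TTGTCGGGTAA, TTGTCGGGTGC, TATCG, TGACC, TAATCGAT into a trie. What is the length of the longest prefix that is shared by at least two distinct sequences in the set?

Look for the deepest trie node that still has at least two words in its subtree.
"TTGTCGGGTAA" and "TTGTCGGGTC" agree on "TTGTCGGGT" (9 characters) before diverging; nothing deeper is shared.
Longest shared-prefix length: 9

9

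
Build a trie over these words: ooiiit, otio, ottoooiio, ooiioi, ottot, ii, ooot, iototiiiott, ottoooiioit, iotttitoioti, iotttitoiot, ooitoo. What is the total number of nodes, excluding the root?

Count nodes per top-level branch (shared prefixes stored once):
  'i'-branch (ii, iototiiiott, iotttitoiot, iotttitoioti): 21 nodes
  'o'-branch (ooiiit, ooiioi, ooitoo, ooot, otio, ottoooiio, ottoooiioit, ottot): 26 nodes
Sum: 47

47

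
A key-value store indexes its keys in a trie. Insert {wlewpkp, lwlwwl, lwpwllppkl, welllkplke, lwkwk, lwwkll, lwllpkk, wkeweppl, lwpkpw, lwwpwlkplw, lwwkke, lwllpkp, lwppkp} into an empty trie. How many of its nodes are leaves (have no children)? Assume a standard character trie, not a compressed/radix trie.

13

A leaf is a node with no children — equivalently, the end of a word that is not a proper prefix of any other stored word.
Those words: "lwkwk", "lwllpkk", "lwllpkp", "lwlwwl", "lwpkpw", "lwppkp", "lwpwllppkl", "lwwkke", "lwwkll", "lwwpwlkplw", "welllkplke", "wkeweppl", "wlewpkp"
Leaf count: 13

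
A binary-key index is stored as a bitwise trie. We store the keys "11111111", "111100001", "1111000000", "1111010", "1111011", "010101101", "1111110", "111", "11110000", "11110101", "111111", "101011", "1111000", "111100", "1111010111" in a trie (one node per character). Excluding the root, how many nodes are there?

36

For each word, the new-node count is its length minus the longest prefix already in the trie:
  "11111111" → 8 new (1, 1, 1, 1, 1, 1, 1, 1)
  "111100001" → prefix "1111" already present; 5 new (0, 0, 0, 0, 1)
  "1111000000" → prefix "11110000" already present; 2 new (0, 0)
  "1111010" → prefix "11110" already present; 2 new (1, 0)
  "1111011" → prefix "111101" already present; 1 new (1)
  "010101101" → 9 new (0, 1, 0, 1, 0, 1, 1, 0, 1)
  "1111110" → prefix "111111" already present; 1 new (0)
  "111" → prefix "111" already present; 0 new (none)
  "11110000" → prefix "11110000" already present; 0 new (none)
  "11110101" → prefix "1111010" already present; 1 new (1)
  "111111" → prefix "111111" already present; 0 new (none)
  "101011" → prefix "1" already present; 5 new (0, 1, 0, 1, 1)
  "1111000" → prefix "1111000" already present; 0 new (none)
  "111100" → prefix "111100" already present; 0 new (none)
  "1111010111" → prefix "11110101" already present; 2 new (1, 1)
Total nodes = 8 + 5 + 2 + 2 + 1 + 9 + 1 + 0 + 0 + 1 + 0 + 5 + 0 + 0 + 2 = 36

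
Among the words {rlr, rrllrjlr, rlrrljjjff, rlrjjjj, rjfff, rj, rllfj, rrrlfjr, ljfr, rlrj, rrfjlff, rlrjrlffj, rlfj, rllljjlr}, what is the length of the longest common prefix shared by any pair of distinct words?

4

Equivalently: take the maximum, over all pairs, of their longest common prefix length.
e.g. "rlrj" and "rlrjjjj" share the prefix "rlrj" of length 4; no pair shares a longer one.
Longest shared-prefix length: 4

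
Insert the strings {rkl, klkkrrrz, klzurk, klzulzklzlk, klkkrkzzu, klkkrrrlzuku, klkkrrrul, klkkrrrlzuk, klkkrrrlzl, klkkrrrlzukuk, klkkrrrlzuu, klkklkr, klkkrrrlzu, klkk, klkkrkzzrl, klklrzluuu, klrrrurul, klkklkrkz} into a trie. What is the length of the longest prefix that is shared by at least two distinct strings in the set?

The deepest shared node is where two words last agree before diverging.
e.g. "klkkrrrlzuku" and "klkkrrrlzukuk" share the prefix "klkkrrrlzuku" of length 12; no pair shares a longer one.
Longest shared-prefix length: 12

12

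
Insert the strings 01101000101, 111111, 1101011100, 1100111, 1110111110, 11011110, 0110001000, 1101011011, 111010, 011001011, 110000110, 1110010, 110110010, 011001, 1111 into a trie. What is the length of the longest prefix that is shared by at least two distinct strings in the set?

Look for the deepest trie node that still has at least two words in its subtree.
e.g. "1101011011" and "1101011100" share the prefix "1101011" of length 7; no pair shares a longer one.
Longest shared-prefix length: 7

7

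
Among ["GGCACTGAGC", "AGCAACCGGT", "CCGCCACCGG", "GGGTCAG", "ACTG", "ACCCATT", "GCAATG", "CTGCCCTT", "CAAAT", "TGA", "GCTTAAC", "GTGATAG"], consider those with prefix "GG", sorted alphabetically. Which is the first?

Words with prefix "GG", in lexicographic order: "GGCACTGAGC", "GGGTCAG"
Position 1: GGCACTGAGC

GGCACTGAGC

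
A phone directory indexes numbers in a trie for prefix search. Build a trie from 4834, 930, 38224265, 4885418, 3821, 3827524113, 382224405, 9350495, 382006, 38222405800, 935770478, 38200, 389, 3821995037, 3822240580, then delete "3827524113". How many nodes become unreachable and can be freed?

7

Walk "3827524113" from the leaf back toward the root, removing each node that no remaining word uses.
The suffix "7524113" (7 nodes) is used only by "3827524113"; the node for "382" still has the child "2", so pruning stops there.
Nodes removed: 7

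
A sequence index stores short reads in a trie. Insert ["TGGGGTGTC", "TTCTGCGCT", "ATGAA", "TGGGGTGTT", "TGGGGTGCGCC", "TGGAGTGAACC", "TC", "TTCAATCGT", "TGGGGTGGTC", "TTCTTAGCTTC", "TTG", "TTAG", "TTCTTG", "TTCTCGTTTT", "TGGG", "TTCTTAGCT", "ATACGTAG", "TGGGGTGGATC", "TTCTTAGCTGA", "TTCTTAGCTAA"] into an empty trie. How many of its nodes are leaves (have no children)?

18

A leaf is a node with no children — equivalently, the end of a word that is not a proper prefix of any other stored word.
Those words: "ATACGTAG", "ATGAA", "TC", "TGGAGTGAACC", "TGGGGTGCGCC", "TGGGGTGGATC", "TGGGGTGGTC", "TGGGGTGTC", "TGGGGTGTT", "TTAG", "TTCAATCGT", "TTCTCGTTTT", "TTCTGCGCT", "TTCTTAGCTAA", "TTCTTAGCTGA", "TTCTTAGCTTC", "TTCTTG", "TTG"
Leaf count: 18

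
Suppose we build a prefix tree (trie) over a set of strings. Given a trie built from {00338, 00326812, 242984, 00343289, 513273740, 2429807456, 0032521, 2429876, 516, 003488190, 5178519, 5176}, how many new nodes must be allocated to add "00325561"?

The longest prefix of "00325561" already in the trie is "00325" (length 5).
New nodes needed: |"00325561"| − 5 = 8 − 5 = 3.

3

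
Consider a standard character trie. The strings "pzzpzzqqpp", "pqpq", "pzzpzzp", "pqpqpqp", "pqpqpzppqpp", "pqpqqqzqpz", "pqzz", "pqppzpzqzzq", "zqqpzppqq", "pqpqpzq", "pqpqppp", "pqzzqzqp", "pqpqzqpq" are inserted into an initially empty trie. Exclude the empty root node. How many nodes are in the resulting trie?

59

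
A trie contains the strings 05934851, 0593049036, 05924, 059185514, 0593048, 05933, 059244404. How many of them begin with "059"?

Traverse to the node for "059", then collect every word in that subtree.
Matches: "059185514", "05924", "059244404", "0593048", "0593049036", "05933", "05934851"
Count: 7

7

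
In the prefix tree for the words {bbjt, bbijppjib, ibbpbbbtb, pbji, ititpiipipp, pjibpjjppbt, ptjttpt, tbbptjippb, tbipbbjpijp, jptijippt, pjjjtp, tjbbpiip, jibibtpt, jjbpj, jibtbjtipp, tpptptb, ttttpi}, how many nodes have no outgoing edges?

17

A leaf is a node with no children — equivalently, the end of a word that is not a proper prefix of any other stored word.
Those words: "bbijppjib", "bbjt", "ibbpbbbtb", "ititpiipipp", "jibibtpt", "jibtbjtipp", "jjbpj", "jptijippt", "pbji", "pjibpjjppbt", "pjjjtp", "ptjttpt", "tbbptjippb", "tbipbbjpijp", "tjbbpiip", "tpptptb", "ttttpi"
Leaf count: 17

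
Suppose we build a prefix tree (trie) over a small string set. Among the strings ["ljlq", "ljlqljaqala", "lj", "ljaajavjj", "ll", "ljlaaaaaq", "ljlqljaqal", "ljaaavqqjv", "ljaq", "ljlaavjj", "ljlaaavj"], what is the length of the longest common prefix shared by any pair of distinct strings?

10

Equivalently: take the maximum, over all pairs, of their longest common prefix length.
"ljlqljaqal" and "ljlqljaqala" agree on "ljlqljaqal" (10 characters) before diverging; nothing deeper is shared.
Longest shared-prefix length: 10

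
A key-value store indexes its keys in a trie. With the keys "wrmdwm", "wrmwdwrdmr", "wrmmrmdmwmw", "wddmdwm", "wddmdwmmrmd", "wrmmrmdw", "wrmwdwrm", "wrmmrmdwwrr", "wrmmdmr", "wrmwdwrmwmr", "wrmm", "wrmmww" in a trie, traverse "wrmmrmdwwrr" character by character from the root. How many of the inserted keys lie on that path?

Traverse "wrmmrmdwwrr" character by character; count nodes along the way that are marked as word ends.
Prefixes of the query that are stored words: "wrmm", "wrmmrmdw", "wrmmrmdwwrr"
Count: 3

3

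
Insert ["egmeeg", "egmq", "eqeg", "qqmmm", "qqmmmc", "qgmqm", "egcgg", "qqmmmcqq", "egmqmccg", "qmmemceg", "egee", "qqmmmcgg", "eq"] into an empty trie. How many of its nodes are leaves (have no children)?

A leaf is a node with no children — equivalently, the end of a word that is not a proper prefix of any other stored word.
Those words: "egcgg", "egee", "egmeeg", "egmqmccg", "eqeg", "qgmqm", "qmmemceg", "qqmmmcgg", "qqmmmcqq"
Leaf count: 9

9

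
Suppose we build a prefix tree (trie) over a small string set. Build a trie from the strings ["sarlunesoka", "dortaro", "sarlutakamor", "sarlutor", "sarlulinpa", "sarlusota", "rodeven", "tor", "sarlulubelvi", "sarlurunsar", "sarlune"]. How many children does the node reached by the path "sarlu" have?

5

Walk "sarlu" from the root, arriving at one node.
Characters that immediately follow "sarlu" among the stored strings: {l, n, r, s, t}.
That node has 5 child edges.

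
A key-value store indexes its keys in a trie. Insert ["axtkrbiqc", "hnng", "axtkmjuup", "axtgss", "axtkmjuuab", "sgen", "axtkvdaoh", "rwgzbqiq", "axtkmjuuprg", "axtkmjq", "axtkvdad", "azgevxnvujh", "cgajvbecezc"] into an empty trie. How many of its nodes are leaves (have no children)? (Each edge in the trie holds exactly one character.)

Leaves are exactly the stored words that no other stored word extends.
Those words: "axtgss", "axtkmjq", "axtkmjuuab", "axtkmjuuprg", "axtkrbiqc", "axtkvdad", "axtkvdaoh", "azgevxnvujh", "cgajvbecezc", "hnng", "rwgzbqiq", "sgen"
Leaf count: 12

12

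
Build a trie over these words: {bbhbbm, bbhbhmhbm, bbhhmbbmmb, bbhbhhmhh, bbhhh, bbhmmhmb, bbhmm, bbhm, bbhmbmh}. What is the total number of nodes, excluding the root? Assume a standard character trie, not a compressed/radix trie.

For each word, the new-node count is its length minus the longest prefix already in the trie:
  "bbhbbm" → 6 new (b, b, h, b, b, m)
  "bbhbhmhbm" → prefix "bbhb" already present; 5 new (h, m, h, b, m)
  "bbhhmbbmmb" → prefix "bbh" already present; 7 new (h, m, b, b, m, m, b)
  "bbhbhhmhh" → prefix "bbhbh" already present; 4 new (h, m, h, h)
  "bbhhh" → prefix "bbhh" already present; 1 new (h)
  "bbhmmhmb" → prefix "bbh" already present; 5 new (m, m, h, m, b)
  "bbhmm" → prefix "bbhmm" already present; 0 new (none)
  "bbhm" → prefix "bbhm" already present; 0 new (none)
  "bbhmbmh" → prefix "bbhm" already present; 3 new (b, m, h)
Total nodes = 6 + 5 + 7 + 4 + 1 + 5 + 0 + 0 + 3 = 31

31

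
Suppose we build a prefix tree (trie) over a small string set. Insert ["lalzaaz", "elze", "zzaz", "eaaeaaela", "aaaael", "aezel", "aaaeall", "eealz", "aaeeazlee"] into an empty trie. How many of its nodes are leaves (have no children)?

Leaves are exactly the stored words that no other stored word extends.
Those words: "aaaael", "aaaeall", "aaeeazlee", "aezel", "eaaeaaela", "eealz", "elze", "lalzaaz", "zzaz"
Leaf count: 9

9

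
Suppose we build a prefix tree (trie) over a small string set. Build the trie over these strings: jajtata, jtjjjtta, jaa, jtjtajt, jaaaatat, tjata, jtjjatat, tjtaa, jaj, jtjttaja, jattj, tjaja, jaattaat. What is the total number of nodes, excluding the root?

Insert word by word; a character creates a node only if that edge doesn't already exist:
  "jajtata" → 7 new (j, a, j, t, a, t, a)
  "jtjjjtta" → prefix "j" already present; 7 new (t, j, j, j, t, t, a)
  "jaa" → prefix "ja" already present; 1 new (a)
  "jtjtajt" → prefix "jtj" already present; 4 new (t, a, j, t)
  "jaaaatat" → prefix "jaa" already present; 5 new (a, a, t, a, t)
  "tjata" → 5 new (t, j, a, t, a)
  "jtjjatat" → prefix "jtjj" already present; 4 new (a, t, a, t)
  "tjtaa" → prefix "tj" already present; 3 new (t, a, a)
  "jaj" → prefix "jaj" already present; 0 new (none)
  "jtjttaja" → prefix "jtjt" already present; 4 new (t, a, j, a)
  "jattj" → prefix "ja" already present; 3 new (t, t, j)
  "tjaja" → prefix "tja" already present; 2 new (j, a)
  "jaattaat" → prefix "jaa" already present; 5 new (t, t, a, a, t)
Total nodes = 7 + 7 + 1 + 4 + 5 + 5 + 4 + 3 + 0 + 4 + 3 + 2 + 5 = 50

50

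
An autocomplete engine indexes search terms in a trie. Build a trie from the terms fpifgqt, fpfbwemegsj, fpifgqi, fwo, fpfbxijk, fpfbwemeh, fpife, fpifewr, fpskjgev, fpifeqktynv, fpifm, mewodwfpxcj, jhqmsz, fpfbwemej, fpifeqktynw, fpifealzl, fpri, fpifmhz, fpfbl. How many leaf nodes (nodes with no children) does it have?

17

A leaf is a node with no children — equivalently, the end of a word that is not a proper prefix of any other stored word.
Those words: "fpfbl", "fpfbwemegsj", "fpfbwemeh", "fpfbwemej", "fpfbxijk", "fpifealzl", "fpifeqktynv", "fpifeqktynw", "fpifewr", "fpifgqi", "fpifgqt", "fpifmhz", "fpri", "fpskjgev", "fwo", "jhqmsz", "mewodwfpxcj"
Leaf count: 17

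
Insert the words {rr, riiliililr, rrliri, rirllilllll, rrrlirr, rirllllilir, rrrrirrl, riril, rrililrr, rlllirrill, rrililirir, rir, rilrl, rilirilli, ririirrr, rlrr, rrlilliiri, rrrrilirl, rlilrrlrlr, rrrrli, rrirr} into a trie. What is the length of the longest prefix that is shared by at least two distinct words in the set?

Look for the deepest trie node that still has at least two words in its subtree.
e.g. "rrililirir" and "rrililrr" share the prefix "rrilil" of length 6; no pair shares a longer one.
Longest shared-prefix length: 6

6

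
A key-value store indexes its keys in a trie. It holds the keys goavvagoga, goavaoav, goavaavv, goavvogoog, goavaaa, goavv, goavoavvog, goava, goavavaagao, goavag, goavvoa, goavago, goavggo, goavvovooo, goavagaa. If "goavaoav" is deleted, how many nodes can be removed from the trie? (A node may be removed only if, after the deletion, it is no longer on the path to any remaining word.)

After clearing the end-marker at "goavaoav", prune upward until reaching a node still needed by another word.
The suffix "oav" (3 nodes) is used only by "goavaoav"; the node for "goava" still has the child "a", so pruning stops there.
Nodes removed: 3

3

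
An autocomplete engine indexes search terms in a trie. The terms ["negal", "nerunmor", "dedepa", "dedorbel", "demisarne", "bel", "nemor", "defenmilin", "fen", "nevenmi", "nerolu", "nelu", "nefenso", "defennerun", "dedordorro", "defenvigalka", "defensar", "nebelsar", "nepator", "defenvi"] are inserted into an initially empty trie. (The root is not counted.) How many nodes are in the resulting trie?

For each word, the new-node count is its length minus the longest prefix already in the trie:
  "negal" → 5 new (n, e, g, a, l)
  "nerunmor" → prefix "ne" already present; 6 new (r, u, n, m, o, r)
  "dedepa" → 6 new (d, e, d, e, p, a)
  "dedorbel" → prefix "ded" already present; 5 new (o, r, b, e, l)
  "demisarne" → prefix "de" already present; 7 new (m, i, s, a, r, n, e)
  "bel" → 3 new (b, e, l)
  "nemor" → prefix "ne" already present; 3 new (m, o, r)
  "defenmilin" → prefix "de" already present; 8 new (f, e, n, m, i, l, i, n)
  "fen" → 3 new (f, e, n)
  "nevenmi" → prefix "ne" already present; 5 new (v, e, n, m, i)
  "nerolu" → prefix "ner" already present; 3 new (o, l, u)
  "nelu" → prefix "ne" already present; 2 new (l, u)
  "nefenso" → prefix "ne" already present; 5 new (f, e, n, s, o)
  "defennerun" → prefix "defen" already present; 5 new (n, e, r, u, n)
  "dedordorro" → prefix "dedor" already present; 5 new (d, o, r, r, o)
  "defenvigalka" → prefix "defen" already present; 7 new (v, i, g, a, l, k, a)
  "defensar" → prefix "defen" already present; 3 new (s, a, r)
  "nebelsar" → prefix "ne" already present; 6 new (b, e, l, s, a, r)
  "nepator" → prefix "ne" already present; 5 new (p, a, t, o, r)
  "defenvi" → prefix "defenvi" already present; 0 new (none)
Total nodes = 5 + 6 + 6 + 5 + 7 + 3 + 3 + 8 + 3 + 5 + 3 + 2 + 5 + 5 + 5 + 7 + 3 + 6 + 5 + 0 = 92

92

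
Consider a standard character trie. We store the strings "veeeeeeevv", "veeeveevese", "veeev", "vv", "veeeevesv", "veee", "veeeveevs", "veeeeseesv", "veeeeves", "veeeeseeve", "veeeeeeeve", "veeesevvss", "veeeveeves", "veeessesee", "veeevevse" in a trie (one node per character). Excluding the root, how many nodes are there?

Count nodes per top-level branch (shared prefixes stored once):
  'v'-branch (veee, veeeeeeeve, veeeeeeevv, veeeeseesv, veeeeseeve, veeeeves, veeeevesv, veeesevvss, veeessesee, veeev, veeeveeves, veeeveevese, veeeveevs, veeevevse, vv): 45 nodes
Sum: 45

45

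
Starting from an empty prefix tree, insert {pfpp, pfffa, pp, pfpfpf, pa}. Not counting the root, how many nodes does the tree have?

12

Trie structure (* marks end of a word):
(root)
└─ p
   ├─ a *
   ├─ f
   │  ├─ f
   │  │  └─ f
   │  │     └─ a *
   │  └─ p
   │     ├─ f
   │     │  └─ p
   │     │     └─ f *
   │     └─ p *
   └─ p *
Counting every labelled node above: 12.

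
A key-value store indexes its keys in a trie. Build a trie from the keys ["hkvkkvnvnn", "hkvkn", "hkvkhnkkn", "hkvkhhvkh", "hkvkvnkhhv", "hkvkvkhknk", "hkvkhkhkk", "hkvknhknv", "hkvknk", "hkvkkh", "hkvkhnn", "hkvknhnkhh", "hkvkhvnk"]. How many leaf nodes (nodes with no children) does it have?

A leaf is a node with no children — equivalently, the end of a word that is not a proper prefix of any other stored word.
Those words: "hkvkhhvkh", "hkvkhkhkk", "hkvkhnkkn", "hkvkhnn", "hkvkhvnk", "hkvkkh", "hkvkkvnvnn", "hkvknhknv", "hkvknhnkhh", "hkvknk", "hkvkvkhknk", "hkvkvnkhhv"
Leaf count: 12

12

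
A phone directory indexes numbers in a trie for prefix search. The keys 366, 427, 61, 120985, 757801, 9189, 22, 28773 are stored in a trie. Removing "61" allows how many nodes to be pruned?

2

A node on "61"'s path can go only if nothing else ends at it or branches off below it.
No other word shares any prefix with "61", so all 2 of its nodes go.
Nodes removed: 2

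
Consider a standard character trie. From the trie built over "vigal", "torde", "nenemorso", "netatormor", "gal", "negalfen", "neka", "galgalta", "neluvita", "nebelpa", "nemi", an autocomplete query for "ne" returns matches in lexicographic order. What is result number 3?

neka

Filter for "ne…" and sort: "nebelpa", "negalfen", "neka", "neluvita", "nemi", "nenemorso", "netatormor"
Position 3: neka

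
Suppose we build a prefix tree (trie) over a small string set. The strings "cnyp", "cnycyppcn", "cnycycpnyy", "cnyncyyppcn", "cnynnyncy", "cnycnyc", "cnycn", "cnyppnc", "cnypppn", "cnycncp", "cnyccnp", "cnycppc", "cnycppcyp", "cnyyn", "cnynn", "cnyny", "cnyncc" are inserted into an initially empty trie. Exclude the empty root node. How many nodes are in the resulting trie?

Insert word by word; a character creates a node only if that edge doesn't already exist:
  "cnyp" → 4 new (c, n, y, p)
  "cnycyppcn" → prefix "cny" already present; 6 new (c, y, p, p, c, n)
  "cnycycpnyy" → prefix "cnycy" already present; 5 new (c, p, n, y, y)
  "cnyncyyppcn" → prefix "cny" already present; 8 new (n, c, y, y, p, p, c, n)
  "cnynnyncy" → prefix "cnyn" already present; 5 new (n, y, n, c, y)
  "cnycnyc" → prefix "cnyc" already present; 3 new (n, y, c)
  "cnycn" → prefix "cnycn" already present; 0 new (none)
  "cnyppnc" → prefix "cnyp" already present; 3 new (p, n, c)
  "cnypppn" → prefix "cnypp" already present; 2 new (p, n)
  "cnycncp" → prefix "cnycn" already present; 2 new (c, p)
  "cnyccnp" → prefix "cnyc" already present; 3 new (c, n, p)
  "cnycppc" → prefix "cnyc" already present; 3 new (p, p, c)
  "cnycppcyp" → prefix "cnycppc" already present; 2 new (y, p)
  "cnyyn" → prefix "cny" already present; 2 new (y, n)
  "cnynn" → prefix "cnynn" already present; 0 new (none)
  "cnyny" → prefix "cnyn" already present; 1 new (y)
  "cnyncc" → prefix "cnync" already present; 1 new (c)
Total nodes = 4 + 6 + 5 + 8 + 5 + 3 + 0 + 3 + 2 + 2 + 3 + 3 + 2 + 2 + 0 + 1 + 1 = 50

50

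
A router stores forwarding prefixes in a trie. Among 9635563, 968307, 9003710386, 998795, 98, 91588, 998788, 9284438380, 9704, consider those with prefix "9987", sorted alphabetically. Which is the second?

Filter for "9987…" and sort: "998788", "998795"
Position 2: 998795

998795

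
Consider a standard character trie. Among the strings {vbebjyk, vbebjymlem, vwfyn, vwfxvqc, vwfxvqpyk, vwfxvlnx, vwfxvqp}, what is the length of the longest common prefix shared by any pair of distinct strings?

Equivalently: take the maximum, over all pairs, of their longest common prefix length.
e.g. "vwfxvqp" and "vwfxvqpyk" share the prefix "vwfxvqp" of length 7; no pair shares a longer one.
Longest shared-prefix length: 7

7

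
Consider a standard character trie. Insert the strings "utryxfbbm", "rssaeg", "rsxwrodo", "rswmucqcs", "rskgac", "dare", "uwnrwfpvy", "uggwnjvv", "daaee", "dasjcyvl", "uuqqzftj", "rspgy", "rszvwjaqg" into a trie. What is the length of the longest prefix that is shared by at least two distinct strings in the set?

2

The deepest shared node is where two words last agree before diverging.
e.g. "daaee" and "dare" share the prefix "da" of length 2; no pair shares a longer one.
Longest shared-prefix length: 2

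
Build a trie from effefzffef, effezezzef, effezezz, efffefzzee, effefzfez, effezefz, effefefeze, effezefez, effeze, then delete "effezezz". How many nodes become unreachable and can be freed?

0

Walk "effezezz" from the leaf back toward the root, removing each node that no remaining word uses.
Every node on "effezezz" is still needed (e.g. by "effezezzef"), so nothing is freed.
Nodes removed: 0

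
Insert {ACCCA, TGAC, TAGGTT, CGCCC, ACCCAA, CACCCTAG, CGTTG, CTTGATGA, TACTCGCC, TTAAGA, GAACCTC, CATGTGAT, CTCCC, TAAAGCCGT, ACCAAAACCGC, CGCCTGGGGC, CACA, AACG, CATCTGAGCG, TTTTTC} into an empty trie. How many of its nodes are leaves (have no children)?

Leaves are exactly the stored words that no other stored word extends.
Those words: "AACG", "ACCAAAACCGC", "ACCCAA", "CACA", "CACCCTAG", "CATCTGAGCG", "CATGTGAT", "CGCCC", "CGCCTGGGGC", "CGTTG", "CTCCC", "CTTGATGA", "GAACCTC", "TAAAGCCGT", "TACTCGCC", "TAGGTT", "TGAC", "TTAAGA", "TTTTTC"
Leaf count: 19

19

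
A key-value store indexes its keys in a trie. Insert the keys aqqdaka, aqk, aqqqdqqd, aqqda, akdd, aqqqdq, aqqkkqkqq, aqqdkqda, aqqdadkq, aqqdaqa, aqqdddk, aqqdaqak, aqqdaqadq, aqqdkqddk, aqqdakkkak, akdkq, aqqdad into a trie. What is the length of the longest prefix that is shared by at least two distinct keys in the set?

The deepest shared node is where two words last agree before diverging.
"aqqdaqa" and "aqqdaqadq" agree on "aqqdaqa" (7 characters) before diverging; nothing deeper is shared.
Longest shared-prefix length: 7

7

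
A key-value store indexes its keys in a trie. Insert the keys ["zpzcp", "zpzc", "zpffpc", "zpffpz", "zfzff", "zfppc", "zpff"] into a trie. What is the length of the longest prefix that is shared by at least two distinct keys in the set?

5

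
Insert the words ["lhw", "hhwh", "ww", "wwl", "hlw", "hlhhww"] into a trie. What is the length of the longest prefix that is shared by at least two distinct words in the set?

2

Look for the deepest trie node that still has at least two words in its subtree.
"hlhhww" and "hlw" agree on "hl" (2 characters) before diverging; nothing deeper is shared.
Longest shared-prefix length: 2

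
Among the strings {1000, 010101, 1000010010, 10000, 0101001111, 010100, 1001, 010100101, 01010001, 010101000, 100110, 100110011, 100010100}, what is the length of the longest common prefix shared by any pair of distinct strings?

7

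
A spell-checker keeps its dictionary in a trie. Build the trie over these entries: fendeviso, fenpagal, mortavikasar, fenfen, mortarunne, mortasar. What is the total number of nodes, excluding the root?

37

Count nodes per top-level branch (shared prefixes stored once):
  'f'-branch (fendeviso, fenfen, fenpagal): 17 nodes
  'm'-branch (mortarunne, mortasar, mortavikasar): 20 nodes
Sum: 37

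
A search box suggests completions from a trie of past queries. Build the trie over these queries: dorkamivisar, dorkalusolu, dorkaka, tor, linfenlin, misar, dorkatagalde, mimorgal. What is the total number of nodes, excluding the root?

50

For each word, the new-node count is its length minus the longest prefix already in the trie:
  "dorkamivisar" → 12 new (d, o, r, k, a, m, i, v, i, s, a, r)
  "dorkalusolu" → prefix "dorka" already present; 6 new (l, u, s, o, l, u)
  "dorkaka" → prefix "dorka" already present; 2 new (k, a)
  "tor" → 3 new (t, o, r)
  "linfenlin" → 9 new (l, i, n, f, e, n, l, i, n)
  "misar" → 5 new (m, i, s, a, r)
  "dorkatagalde" → prefix "dorka" already present; 7 new (t, a, g, a, l, d, e)
  "mimorgal" → prefix "mi" already present; 6 new (m, o, r, g, a, l)
Total nodes = 12 + 6 + 2 + 3 + 9 + 5 + 7 + 6 = 50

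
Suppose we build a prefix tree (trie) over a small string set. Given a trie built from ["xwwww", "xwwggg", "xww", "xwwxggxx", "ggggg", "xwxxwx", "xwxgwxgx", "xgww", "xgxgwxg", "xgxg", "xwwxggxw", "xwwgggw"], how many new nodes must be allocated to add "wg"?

No existing word starts with "w", so every character of "wg" needs a new node.
2 − 0 = 2 new nodes.

2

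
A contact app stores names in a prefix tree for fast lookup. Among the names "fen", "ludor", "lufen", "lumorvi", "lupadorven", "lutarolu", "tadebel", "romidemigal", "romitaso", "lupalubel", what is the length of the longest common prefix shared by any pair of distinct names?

Equivalently: take the maximum, over all pairs, of their longest common prefix length.
"lupadorven" and "lupalubel" agree on "lupa" (4 characters) before diverging; nothing deeper is shared.
Longest shared-prefix length: 4

4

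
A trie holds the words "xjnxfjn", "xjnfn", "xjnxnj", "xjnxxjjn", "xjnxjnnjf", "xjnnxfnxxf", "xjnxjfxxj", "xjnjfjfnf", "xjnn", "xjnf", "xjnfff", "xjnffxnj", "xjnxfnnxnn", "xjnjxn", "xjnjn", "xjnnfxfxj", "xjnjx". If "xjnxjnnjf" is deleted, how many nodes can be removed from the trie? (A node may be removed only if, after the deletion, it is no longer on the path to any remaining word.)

4

After clearing the end-marker at "xjnxjnnjf", prune upward until reaching a node still needed by another word.
The suffix "nnjf" (4 nodes) is used only by "xjnxjnnjf"; the node for "xjnxj" still has the child "f", so pruning stops there.
Nodes removed: 4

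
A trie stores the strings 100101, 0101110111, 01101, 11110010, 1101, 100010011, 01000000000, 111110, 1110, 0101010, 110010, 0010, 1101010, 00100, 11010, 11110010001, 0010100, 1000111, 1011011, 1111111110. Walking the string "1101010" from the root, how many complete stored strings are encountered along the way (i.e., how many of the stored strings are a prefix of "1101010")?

Check each prefix of "1101010" against the stored set — each match is an end-marker on the path.
Prefixes of the query that are stored words: "1101", "11010", "1101010"
Count: 3

3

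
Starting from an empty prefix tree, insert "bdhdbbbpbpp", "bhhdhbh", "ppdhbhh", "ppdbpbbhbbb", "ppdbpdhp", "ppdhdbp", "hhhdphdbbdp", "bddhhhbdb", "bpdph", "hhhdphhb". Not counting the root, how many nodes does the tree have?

Insert word by word; a character creates a node only if that edge doesn't already exist:
  "bdhdbbbpbpp" → 11 new (b, d, h, d, b, b, b, p, b, p, p)
  "bhhdhbh" → prefix "b" already present; 6 new (h, h, d, h, b, h)
  "ppdhbhh" → 7 new (p, p, d, h, b, h, h)
  "ppdbpbbhbbb" → prefix "ppd" already present; 8 new (b, p, b, b, h, b, b, b)
  "ppdbpdhp" → prefix "ppdbp" already present; 3 new (d, h, p)
  "ppdhdbp" → prefix "ppdh" already present; 3 new (d, b, p)
  "hhhdphdbbdp" → 11 new (h, h, h, d, p, h, d, b, b, d, p)
  "bddhhhbdb" → prefix "bd" already present; 7 new (d, h, h, h, b, d, b)
  "bpdph" → prefix "b" already present; 4 new (p, d, p, h)
  "hhhdphhb" → prefix "hhhdph" already present; 2 new (h, b)
Total nodes = 11 + 6 + 7 + 8 + 3 + 3 + 11 + 7 + 4 + 2 = 62

62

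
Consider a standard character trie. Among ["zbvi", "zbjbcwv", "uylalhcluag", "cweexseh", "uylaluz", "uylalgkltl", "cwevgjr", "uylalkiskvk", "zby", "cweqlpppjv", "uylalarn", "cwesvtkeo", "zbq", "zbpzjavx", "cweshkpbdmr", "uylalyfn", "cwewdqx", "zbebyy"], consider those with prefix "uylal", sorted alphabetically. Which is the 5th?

uylaluz

Filter for "uylal…" and sort: "uylalarn", "uylalgkltl", "uylalhcluag", "uylalkiskvk", "uylaluz", "uylalyfn"
Position 5: uylaluz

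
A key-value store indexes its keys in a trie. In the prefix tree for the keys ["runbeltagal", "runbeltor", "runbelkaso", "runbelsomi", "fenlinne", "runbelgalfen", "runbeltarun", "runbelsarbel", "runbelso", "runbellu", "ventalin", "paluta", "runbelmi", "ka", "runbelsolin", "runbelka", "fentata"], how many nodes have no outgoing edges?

Leaves are exactly the stored words that no other stored word extends.
Those words: "fenlinne", "fentata", "ka", "paluta", "runbelgalfen", "runbelkaso", "runbellu", "runbelmi", "runbelsarbel", "runbelsolin", "runbelsomi", "runbeltagal", "runbeltarun", "runbeltor", "ventalin"
Leaf count: 15

15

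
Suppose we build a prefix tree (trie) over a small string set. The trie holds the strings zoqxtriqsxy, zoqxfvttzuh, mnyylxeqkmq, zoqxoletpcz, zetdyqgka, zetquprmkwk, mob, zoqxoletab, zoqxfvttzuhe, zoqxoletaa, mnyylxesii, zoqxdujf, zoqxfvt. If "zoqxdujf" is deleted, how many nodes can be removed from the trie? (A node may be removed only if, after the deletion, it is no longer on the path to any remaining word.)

After clearing the end-marker at "zoqxdujf", prune upward until reaching a node still needed by another word.
The suffix "dujf" (4 nodes) is used only by "zoqxdujf"; the node for "zoqx" still has the child "t", so pruning stops there.
Nodes removed: 4

4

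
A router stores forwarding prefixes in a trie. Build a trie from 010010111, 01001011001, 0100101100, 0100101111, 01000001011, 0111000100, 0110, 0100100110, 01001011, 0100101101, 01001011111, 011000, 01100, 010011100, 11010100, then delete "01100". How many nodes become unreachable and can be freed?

0

A node on "01100"'s path can go only if nothing else ends at it or branches off below it.
Every node on "01100" is still needed (e.g. by "011000"), so nothing is freed.
Nodes removed: 0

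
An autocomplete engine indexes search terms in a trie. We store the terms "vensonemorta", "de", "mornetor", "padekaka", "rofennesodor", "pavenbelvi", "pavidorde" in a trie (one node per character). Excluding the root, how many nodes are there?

56

For each word, the new-node count is its length minus the longest prefix already in the trie:
  "vensonemorta" → 12 new (v, e, n, s, o, n, e, m, o, r, t, a)
  "de" → 2 new (d, e)
  "mornetor" → 8 new (m, o, r, n, e, t, o, r)
  "padekaka" → 8 new (p, a, d, e, k, a, k, a)
  "rofennesodor" → 12 new (r, o, f, e, n, n, e, s, o, d, o, r)
  "pavenbelvi" → prefix "pa" already present; 8 new (v, e, n, b, e, l, v, i)
  "pavidorde" → prefix "pav" already present; 6 new (i, d, o, r, d, e)
Total nodes = 12 + 2 + 8 + 8 + 12 + 8 + 6 = 56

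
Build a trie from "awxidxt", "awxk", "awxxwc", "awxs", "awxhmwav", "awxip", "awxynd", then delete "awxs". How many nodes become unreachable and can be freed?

1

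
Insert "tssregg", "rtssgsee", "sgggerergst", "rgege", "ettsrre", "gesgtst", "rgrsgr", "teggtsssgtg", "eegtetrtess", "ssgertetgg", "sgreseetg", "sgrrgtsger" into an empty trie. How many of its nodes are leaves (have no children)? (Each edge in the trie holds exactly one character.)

12

A leaf is a node with no children — equivalently, the end of a word that is not a proper prefix of any other stored word.
Those words: "eegtetrtess", "ettsrre", "gesgtst", "rgege", "rgrsgr", "rtssgsee", "sgggerergst", "sgreseetg", "sgrrgtsger", "ssgertetgg", "teggtsssgtg", "tssregg"
Leaf count: 12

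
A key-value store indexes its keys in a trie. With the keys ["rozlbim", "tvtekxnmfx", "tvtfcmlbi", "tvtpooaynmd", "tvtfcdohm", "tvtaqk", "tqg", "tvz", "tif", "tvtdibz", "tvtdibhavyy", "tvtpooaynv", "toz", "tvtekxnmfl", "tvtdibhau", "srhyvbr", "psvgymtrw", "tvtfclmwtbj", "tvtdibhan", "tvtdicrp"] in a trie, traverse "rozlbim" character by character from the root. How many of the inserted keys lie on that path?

Check each prefix of "rozlbim" against the stored set — each match is an end-marker on the path.
Prefixes of the query that are stored words: "rozlbim"
Count: 1

1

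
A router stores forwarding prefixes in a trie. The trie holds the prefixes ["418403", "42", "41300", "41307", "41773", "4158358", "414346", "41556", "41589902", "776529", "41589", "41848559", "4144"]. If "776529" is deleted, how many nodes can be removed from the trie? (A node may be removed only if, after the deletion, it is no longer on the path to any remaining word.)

A node on "776529"'s path can go only if nothing else ends at it or branches off below it.
No other word shares any prefix with "776529", so all 6 of its nodes go.
Nodes removed: 6

6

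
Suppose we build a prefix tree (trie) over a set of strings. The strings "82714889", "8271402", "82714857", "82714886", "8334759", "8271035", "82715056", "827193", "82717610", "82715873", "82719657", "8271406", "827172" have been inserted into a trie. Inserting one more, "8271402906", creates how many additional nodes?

Walking "8271402906" from the root, the first 7 characters ("8271402") follow existing edges; "9" is the first miss.
Each of the 3 remaining characters creates one node.

3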